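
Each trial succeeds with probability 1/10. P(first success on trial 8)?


Geometric: P(X=8) = (1-p)^(k-1)×p = (9/10)^7×1/10 = 4782969/100000000

P(X=8) = 4782969/100000000 ≈ 4.78%


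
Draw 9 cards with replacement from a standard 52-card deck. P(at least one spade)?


P(not a spade) = 39/52 = 3/4
P(none in 9 draws) = (3/4)^9 = 19683/262144
P(≥1 spade) = 1 - 19683/262144 = 242461/262144

P = 242461/262144 ≈ 92.49%


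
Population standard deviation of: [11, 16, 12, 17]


Mean = 56/4 = 14
  (11-14)²=9
  (16-14)²=4
  (12-14)²=4
  (17-14)²=9
Σ(x-μ)² = 26
σ² = 26/4 = 13/2

σ = √(13/2) ≈ 2.5495


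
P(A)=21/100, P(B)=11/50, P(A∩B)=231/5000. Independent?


P(A)×P(B) = 231/5000
P(A∩B) = 231/5000
Equal ✓ → Independent

Yes, independent


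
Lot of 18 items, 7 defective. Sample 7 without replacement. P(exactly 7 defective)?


Hypergeometric: C(7,7)×C(11,0)/C(18,7)
= 1×1/31824 = 1/31824

P(X=7) = 1/31824 ≈ 0.00%


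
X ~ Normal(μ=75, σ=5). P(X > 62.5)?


z = (62.5-75)/5 = -2.5
P(X > 62.5) = 1 - P(Z ≤ -2.5) = 1 - 0.0062 = 0.9938

P(X > 62.5) ≈ 0.9938


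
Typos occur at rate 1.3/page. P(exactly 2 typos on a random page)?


Poisson(λ=1.3): P(X=2) = e^(-λ)×λ^k/k!
= e^(-1.3) × 1.3^2 / 2!
≈ 0.272531793 × 1.69 / 2 ≈ 0.230289

P(X=2) ≈ 0.230289 ≈ 23.03%


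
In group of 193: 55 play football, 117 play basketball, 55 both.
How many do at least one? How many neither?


|A∪B| = 55+117-55 = 117
Neither = 193-117 = 76

At least one: 117; Neither: 76


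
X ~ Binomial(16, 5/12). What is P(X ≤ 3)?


P(X ≤ 3) = Σ P(X=i) for i=0..3
P(X=0) = 33232930569601/184884258895036416
P(X=1) = 23737807549715/11555266180939776
P(X=2) = 84777884106125/7703510787293184
P(X=3) = 423889420530625/11555266180939776
Sum = 9229937798402041/184884258895036416

P(X ≤ 3) = 9229937798402041/184884258895036416 ≈ 4.99%


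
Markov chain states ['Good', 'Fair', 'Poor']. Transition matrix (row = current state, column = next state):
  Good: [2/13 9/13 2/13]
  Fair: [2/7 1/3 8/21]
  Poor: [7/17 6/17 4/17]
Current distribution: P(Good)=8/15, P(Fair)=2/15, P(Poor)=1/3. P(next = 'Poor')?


P(next=Poor) = Σᵢ P(now=i)×P(i→Poor)
= 8/15×2/13 + 2/15×8/21 + 1/3×4/17
= 16/195 + 16/315 + 4/51 = 14708/69615

P = 14708/69615 ≈ 0.2113


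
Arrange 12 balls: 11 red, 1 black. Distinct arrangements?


12!/(11!×1!) = 12

12


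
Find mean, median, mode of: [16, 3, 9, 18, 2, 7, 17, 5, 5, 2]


Sorted: [2, 2, 3, 5, 5, 7, 9, 16, 17, 18]
Mean = 84/10 = 42/5
Median = 6
Freq: {16: 1, 3: 1, 9: 1, 18: 1, 2: 2, 7: 1, 17: 1, 5: 2}
Mode: [2, 5]

Mean=42/5, Median=6, Mode=[2, 5]


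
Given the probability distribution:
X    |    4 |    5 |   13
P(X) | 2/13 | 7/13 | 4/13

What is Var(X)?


E[X] = 95/13
E[X²] = 883/13
Var(X) = E[X²] - (E[X])² = 883/13 - 9025/169 = 2454/169

Var(X) = 2454/169 ≈ 14.5207


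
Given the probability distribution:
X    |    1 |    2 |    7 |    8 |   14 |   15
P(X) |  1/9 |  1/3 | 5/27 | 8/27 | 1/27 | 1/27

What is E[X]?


E[X] = Σ x·P(X=x)
= (1)×(1/9) + (2)×(1/3) + (7)×(5/27) + (8)×(8/27) + (14)×(1/27) + (15)×(1/27)
= 149/27

E[X] = 149/27


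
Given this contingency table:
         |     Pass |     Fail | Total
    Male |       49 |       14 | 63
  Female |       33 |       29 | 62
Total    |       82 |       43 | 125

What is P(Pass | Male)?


P(Pass | Male) = 49/(49+14) = 49/63 = 7/9

P(Pass|Male) = 7/9 ≈ 77.78%


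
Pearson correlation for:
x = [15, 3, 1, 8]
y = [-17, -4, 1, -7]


n=4, Σx=27, Σy=-27, Σxy=-322, Σx²=299, Σy²=355
r = (4×(-322) - 27×(-27))/√((4×299 - 27²)(4×355 - (-27)²))
= -559/√(467×691) = -559/√322697 ≈ -559/568.0643 ≈ -0.9840

r ≈ -0.9840


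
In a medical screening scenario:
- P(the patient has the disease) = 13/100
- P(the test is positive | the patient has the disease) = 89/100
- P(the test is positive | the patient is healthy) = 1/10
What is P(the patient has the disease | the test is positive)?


Using Bayes' theorem:
P(A|B) = P(B|A)·P(A) / P(B)

P(the test is positive) = 89/100 × 13/100 + 1/10 × 87/100
= 1157/10000 + 87/1000 = 2027/10000

P(the patient has the disease|the test is positive) = (1157/10000) / (2027/10000) = 1157/2027

P(the patient has the disease|the test is positive) = 1157/2027 ≈ 57.08%


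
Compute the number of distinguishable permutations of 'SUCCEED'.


Letters: 7, freq: {'S': 1, 'U': 1, 'C': 2, 'E': 2, 'D': 1}
7!/(1!×1!×2!×2!×1!) = 5040/4 = 1260

1260


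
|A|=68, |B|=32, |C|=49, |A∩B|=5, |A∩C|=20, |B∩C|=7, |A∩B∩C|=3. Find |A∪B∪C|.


|A∪B∪C| = 68+32+49-5-20-7+3 = 120

|A∪B∪C| = 120


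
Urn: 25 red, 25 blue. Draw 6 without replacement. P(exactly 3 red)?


Hypergeometric: C(25,3)×C(25,3)/C(50,6)
= 2300×2300/15890700 = 2300/6909

P(X=3) = 2300/6909 ≈ 33.29%


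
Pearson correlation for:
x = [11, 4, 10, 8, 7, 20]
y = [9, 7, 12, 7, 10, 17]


n=6, Σx=60, Σy=62, Σxy=713, Σx²=750, Σy²=712
r = (6×713 - 60×62)/√((6×750 - 60²)(6×712 - 62²))
= 558/√(900×428) = 558/√385200 ≈ 558/620.6448 ≈ 0.8991

r ≈ 0.8991


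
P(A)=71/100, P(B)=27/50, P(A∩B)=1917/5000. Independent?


P(A)×P(B) = 1917/5000
P(A∩B) = 1917/5000
Equal ✓ → Independent

Yes, independent


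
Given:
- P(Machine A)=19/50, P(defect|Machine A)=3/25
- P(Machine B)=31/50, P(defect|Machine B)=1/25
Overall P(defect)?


P(B) = Σ P(B|Aᵢ)×P(Aᵢ)
  3/25×19/50 = 57/1250
  1/25×31/50 = 31/1250
Sum = 44/625

P(defect) = 44/625 ≈ 7.04%


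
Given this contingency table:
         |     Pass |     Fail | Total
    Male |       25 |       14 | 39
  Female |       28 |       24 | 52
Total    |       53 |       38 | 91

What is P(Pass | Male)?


P(Pass | Male) = 25/(25+14) = 25/39

P(Pass|Male) = 25/39 ≈ 64.10%


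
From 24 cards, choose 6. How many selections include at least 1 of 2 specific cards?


Complement: C(24,6) - C(22,6) = 134596 - 74613 = 59983

59983


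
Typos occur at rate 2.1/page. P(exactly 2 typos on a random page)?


Poisson(λ=2.1): P(X=2) = e^(-λ)×λ^k/k!
= e^(-2.1) × 2.1^2 / 2!
≈ 0.1224564283 × 4.41 / 2 ≈ 0.270016

P(X=2) ≈ 0.270016 ≈ 27.00%


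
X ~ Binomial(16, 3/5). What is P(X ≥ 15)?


P(X ≥ 15) = Σ P(X=i) for i=15..16
P(X=15) = 459165024/152587890625
P(X=16) = 43046721/152587890625
Sum = 100442349/30517578125

P(X ≥ 15) = 100442349/30517578125 ≈ 0.33%


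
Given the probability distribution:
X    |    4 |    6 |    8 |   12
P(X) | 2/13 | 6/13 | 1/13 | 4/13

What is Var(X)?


E[X] = 100/13
E[X²] = 888/13
Var(X) = E[X²] - (E[X])² = 888/13 - 10000/169 = 1544/169

Var(X) = 1544/169 ≈ 9.1361


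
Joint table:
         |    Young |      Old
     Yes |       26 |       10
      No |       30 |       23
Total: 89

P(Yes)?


P(Yes) = (26+10)/89 = 36/89

P(Yes) = 36/89 ≈ 40.45%


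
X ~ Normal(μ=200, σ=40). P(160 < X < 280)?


z₁=(160-200)/40=-1.0, z₂=(280-200)/40=2.0
P = Φ(2.0) - Φ(-1.0) = 0.977250 - 0.158655 = 0.818595 ≈ 0.8186

P(160 < X < 280) ≈ 0.8186


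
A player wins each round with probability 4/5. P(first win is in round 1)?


Geometric: P(X=1) = (1-p)^(k-1)×p = (1/5)^0×4/5 = 4/5

P(X=1) = 4/5 ≈ 80.00%


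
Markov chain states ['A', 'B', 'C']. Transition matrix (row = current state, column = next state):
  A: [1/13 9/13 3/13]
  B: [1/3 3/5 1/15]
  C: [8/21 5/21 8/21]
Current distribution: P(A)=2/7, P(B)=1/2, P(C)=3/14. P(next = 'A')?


P(next=A) = Σᵢ P(now=i)×P(i→A)
= 2/7×1/13 + 1/2×1/3 + 3/14×8/21
= 2/91 + 1/6 + 4/49 = 1033/3822

P = 1033/3822 ≈ 0.2703


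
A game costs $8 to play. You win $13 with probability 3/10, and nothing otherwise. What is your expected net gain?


E[gain] = (13-8)×3/10 + (-8)×7/10
= 3/2 - 28/5 = -41/10

Expected net gain = $-41/10 ≈ $-4.10


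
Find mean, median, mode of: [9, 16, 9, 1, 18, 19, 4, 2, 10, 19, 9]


Sorted: [1, 2, 4, 9, 9, 9, 10, 16, 18, 19, 19]
Mean = 116/11
Median = 9
Freq: {9: 3, 16: 1, 1: 1, 18: 1, 19: 2, 4: 1, 2: 1, 10: 1}
Mode: [9]

Mean=116/11, Median=9, Mode=9


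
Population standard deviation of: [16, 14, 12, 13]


Mean = 55/4
  (16-55/4)²=81/16
  (14-55/4)²=1/16
  (12-55/4)²=49/16
  (13-55/4)²=9/16
Σ(x-μ)² = 35/4
σ² = (35/4)/4 = 35/16

σ = √(35/16) ≈ 1.4790


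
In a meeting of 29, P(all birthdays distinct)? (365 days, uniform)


P(all different) = Π(365-i)/365 for i=0..28
= (365/365)×(364/365)×...×(337/365)
= 0.319031

P ≈ 0.3190 ≈ 31.90%


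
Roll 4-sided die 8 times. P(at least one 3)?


P(no 3)^8 = (3/4)^8 = 6561/65536
P(≥1) = 1 - 6561/65536 = 58975/65536

P = 58975/65536 ≈ 89.99%


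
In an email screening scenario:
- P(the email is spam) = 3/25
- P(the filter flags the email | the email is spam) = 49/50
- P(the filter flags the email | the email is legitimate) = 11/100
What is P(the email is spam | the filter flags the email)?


Using Bayes' theorem:
P(A|B) = P(B|A)·P(A) / P(B)

P(the filter flags the email) = 49/50 × 3/25 + 11/100 × 22/25
= 147/1250 + 121/1250 = 134/625

P(the email is spam|the filter flags the email) = (147/1250) / (134/625) = 147/268

P(the email is spam|the filter flags the email) = 147/268 ≈ 54.85%


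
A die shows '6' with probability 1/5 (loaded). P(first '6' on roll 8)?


Geometric: P(X=8) = (1-p)^(k-1)×p = (4/5)^7×1/5 = 16384/390625

P(X=8) = 16384/390625 ≈ 4.19%


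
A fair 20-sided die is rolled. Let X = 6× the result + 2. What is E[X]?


E[die] = (1+20)/2 = 21/2
E[X] = 6×21/2 + 2 = 65

E[X] = 65


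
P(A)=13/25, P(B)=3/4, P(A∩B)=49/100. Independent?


P(A)×P(B) = 39/100
P(A∩B) = 49/100
Not equal → NOT independent

No, not independent


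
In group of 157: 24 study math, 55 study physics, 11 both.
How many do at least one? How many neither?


|A∪B| = 24+55-11 = 68
Neither = 157-68 = 89

At least one: 68; Neither: 89


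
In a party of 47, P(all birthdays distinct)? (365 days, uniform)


P(all different) = Π(365-i)/365 for i=0..46
= (365/365)×(364/365)×...×(319/365)
= 0.045226

P ≈ 0.0452 ≈ 4.52%


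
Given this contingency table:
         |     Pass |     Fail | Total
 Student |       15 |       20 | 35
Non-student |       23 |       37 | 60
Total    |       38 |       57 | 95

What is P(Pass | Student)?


P(Pass | Student) = 15/(15+20) = 15/35 = 3/7

P(Pass|Student) = 3/7 ≈ 42.86%


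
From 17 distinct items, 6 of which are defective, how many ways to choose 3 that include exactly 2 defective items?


Choose 2 of the 6 defective items and 1 of the other 11 items:
C(6,2)×C(11,1) = 15×11 = 165

165


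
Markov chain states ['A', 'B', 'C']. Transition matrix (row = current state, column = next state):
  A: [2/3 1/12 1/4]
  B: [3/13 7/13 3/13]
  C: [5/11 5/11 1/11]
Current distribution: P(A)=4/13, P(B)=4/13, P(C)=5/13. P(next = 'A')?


P(next=A) = Σᵢ P(now=i)×P(i→A)
= 4/13×2/3 + 4/13×3/13 + 5/13×5/11
= 8/39 + 12/169 + 25/143 = 2515/5577

P = 2515/5577 ≈ 0.4510


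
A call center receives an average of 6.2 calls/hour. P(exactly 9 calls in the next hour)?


Poisson(λ=6.2): P(X=9) = e^(-λ)×λ^k/k!
= e^(-6.2) × 6.2^9 / 9!
≈ 0.002029430636 × 13537086.5463 / 362880 ≈ 0.075707

P(X=9) ≈ 0.075707 ≈ 7.57%


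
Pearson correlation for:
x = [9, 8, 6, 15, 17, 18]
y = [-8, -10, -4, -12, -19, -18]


n=6, Σx=73, Σy=-71, Σxy=-1003, Σx²=1019, Σy²=1009
r = (6×(-1003) - 73×(-71))/√((6×1019 - 73²)(6×1009 - (-71)²))
= -835/√(785×1013) = -835/√795205 ≈ -835/891.7427 ≈ -0.9364

r ≈ -0.9364


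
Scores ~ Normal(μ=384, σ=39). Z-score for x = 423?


z = (x - μ)/σ = (423 - 384)/39 = 1.0

z = 1.0


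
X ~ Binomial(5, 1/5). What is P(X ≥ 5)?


P(X ≥ 5) = Σ P(X=i) for i=5..5
P(X=5) = 1/3125
Sum = 1/3125

P(X ≥ 5) = 1/3125 ≈ 0.03%


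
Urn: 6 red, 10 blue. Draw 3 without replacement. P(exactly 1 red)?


Hypergeometric: C(6,1)×C(10,2)/C(16,3)
= 6×45/560 = 27/56

P(X=1) = 27/56 ≈ 48.21%


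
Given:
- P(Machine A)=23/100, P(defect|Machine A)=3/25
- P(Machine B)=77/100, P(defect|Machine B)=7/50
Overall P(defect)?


P(B) = Σ P(B|Aᵢ)×P(Aᵢ)
  3/25×23/100 = 69/2500
  7/50×77/100 = 539/5000
Sum = 677/5000

P(defect) = 677/5000 ≈ 13.54%


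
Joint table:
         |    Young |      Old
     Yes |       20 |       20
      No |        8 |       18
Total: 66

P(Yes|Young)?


P(Yes|Young) = 20/(20+8) = 20/28 = 5/7

P = 5/7 ≈ 71.43%


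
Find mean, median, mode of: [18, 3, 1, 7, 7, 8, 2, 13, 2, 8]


Sorted: [1, 2, 2, 3, 7, 7, 8, 8, 13, 18]
Mean = 69/10
Median = 7
Freq: {18: 1, 3: 1, 1: 1, 7: 2, 8: 2, 2: 2, 13: 1}
Mode: [2, 7, 8]

Mean=69/10, Median=7, Mode=[2, 7, 8]


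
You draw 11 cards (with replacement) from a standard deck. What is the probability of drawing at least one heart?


P(not a heart) = 39/52 = 3/4
P(none in 11 draws) = (3/4)^11 = 177147/4194304
P(≥1 heart) = 1 - 177147/4194304 = 4017157/4194304

P = 4017157/4194304 ≈ 95.78%


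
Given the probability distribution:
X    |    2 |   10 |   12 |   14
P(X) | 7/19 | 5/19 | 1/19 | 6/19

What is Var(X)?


E[X] = 160/19
E[X²] = 1848/19
Var(X) = E[X²] - (E[X])² = 1848/19 - 25600/361 = 9512/361

Var(X) = 9512/361 ≈ 26.3490


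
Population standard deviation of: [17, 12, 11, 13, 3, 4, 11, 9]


Mean = 80/8 = 10
  (17-10)²=49
  (12-10)²=4
  (11-10)²=1
  (13-10)²=9
  (3-10)²=49
  (4-10)²=36
  (11-10)²=1
  (9-10)²=1
Σ(x-μ)² = 150
σ² = 150/8 = 75/4

σ = √(75/4) ≈ 4.3301


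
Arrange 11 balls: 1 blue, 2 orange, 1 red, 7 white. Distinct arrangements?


11!/(1!×2!×1!×7!) = 3960

3960


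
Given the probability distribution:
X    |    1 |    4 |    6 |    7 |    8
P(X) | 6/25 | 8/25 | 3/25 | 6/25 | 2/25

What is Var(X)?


E[X] = 114/25
E[X²] = 664/25
Var(X) = E[X²] - (E[X])² = 664/25 - 12996/625 = 3604/625

Var(X) = 3604/625 ≈ 5.7664


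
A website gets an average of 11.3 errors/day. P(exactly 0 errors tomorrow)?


Poisson(λ=11.3): P(X=0) = e^(-λ)×λ^k/k!
= e^(-11.3) × 11.3^0 / 0!
≈ 1.237292426e-05 × 1 / 1 ≈ 0.000012

P(X=0) ≈ 0.000012 ≈ 0.00%


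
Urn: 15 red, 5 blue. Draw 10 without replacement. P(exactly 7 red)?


Hypergeometric: C(15,7)×C(5,3)/C(20,10)
= 6435×10/184756 = 225/646

P(X=7) = 225/646 ≈ 34.83%


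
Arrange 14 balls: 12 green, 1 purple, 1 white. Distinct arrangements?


14!/(12!×1!×1!) = 182

182


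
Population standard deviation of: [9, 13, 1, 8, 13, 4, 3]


Mean = 51/7
  (9-51/7)²=144/49
  (13-51/7)²=1600/49
  (1-51/7)²=1936/49
  (8-51/7)²=25/49
  (13-51/7)²=1600/49
  (4-51/7)²=529/49
  (3-51/7)²=900/49
Σ(x-μ)² = 962/7
σ² = (962/7)/7 = 962/49

σ = √(962/49) ≈ 4.4309


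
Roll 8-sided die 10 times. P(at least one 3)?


P(no 3)^10 = (7/8)^10 = 282475249/1073741824
P(≥1) = 1 - 282475249/1073741824 = 791266575/1073741824

P = 791266575/1073741824 ≈ 73.69%


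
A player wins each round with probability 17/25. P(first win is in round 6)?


Geometric: P(X=6) = (1-p)^(k-1)×p = (8/25)^5×17/25 = 557056/244140625

P(X=6) = 557056/244140625 ≈ 0.23%


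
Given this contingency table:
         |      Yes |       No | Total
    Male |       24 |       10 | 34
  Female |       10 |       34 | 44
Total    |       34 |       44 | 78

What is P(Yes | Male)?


P(Yes | Male) = 24/(24+10) = 24/34 = 12/17

P(Yes|Male) = 12/17 ≈ 70.59%


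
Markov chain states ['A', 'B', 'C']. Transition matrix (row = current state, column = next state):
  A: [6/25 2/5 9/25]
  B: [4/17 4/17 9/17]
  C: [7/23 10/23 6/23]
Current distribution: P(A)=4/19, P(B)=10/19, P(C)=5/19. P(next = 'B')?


P(next=B) = Σᵢ P(now=i)×P(i→B)
= 4/19×2/5 + 10/19×4/17 + 5/19×10/23
= 8/95 + 40/323 + 50/437 = 11978/37145

P = 11978/37145 ≈ 0.3225


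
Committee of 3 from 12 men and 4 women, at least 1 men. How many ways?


Count by #men:
  1M,2W: C(12,1)×C(4,2)=72
  2M,1W: C(12,2)×C(4,1)=264
  3M,0W: C(12,3)×C(4,0)=220
Total = 556

556


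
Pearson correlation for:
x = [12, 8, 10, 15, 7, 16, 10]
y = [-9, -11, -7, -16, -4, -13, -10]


n=7, Σx=78, Σy=-70, Σxy=-842, Σx²=938, Σy²=792
r = (7×(-842) - 78×(-70))/√((7×938 - 78²)(7×792 - (-70)²))
= -434/√(482×644) = -434/√310408 ≈ -434/557.1427 ≈ -0.7790

r ≈ -0.7790


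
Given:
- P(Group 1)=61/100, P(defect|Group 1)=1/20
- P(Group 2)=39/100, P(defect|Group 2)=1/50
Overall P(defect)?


P(B) = Σ P(B|Aᵢ)×P(Aᵢ)
  1/20×61/100 = 61/2000
  1/50×39/100 = 39/5000
Sum = 383/10000

P(defect) = 383/10000 ≈ 3.83%


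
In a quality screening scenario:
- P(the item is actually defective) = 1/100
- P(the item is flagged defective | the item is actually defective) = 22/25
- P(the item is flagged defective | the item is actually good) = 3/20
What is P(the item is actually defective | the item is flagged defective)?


Using Bayes' theorem:
P(A|B) = P(B|A)·P(A) / P(B)

P(the item is flagged defective) = 22/25 × 1/100 + 3/20 × 99/100
= 11/1250 + 297/2000 = 1573/10000

P(the item is actually defective|the item is flagged defective) = (11/1250) / (1573/10000) = 8/143

P(the item is actually defective|the item is flagged defective) = 8/143 ≈ 5.59%


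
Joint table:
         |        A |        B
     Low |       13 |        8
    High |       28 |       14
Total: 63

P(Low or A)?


P(Low∨A) = P(Low) + P(A) - P(Low∧A)
= (21 + 41 - 13)/63 = 49/63 = 7/9

P = 7/9 ≈ 77.78%


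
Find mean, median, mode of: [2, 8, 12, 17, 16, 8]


Sorted: [2, 8, 8, 12, 16, 17]
Mean = 63/6 = 21/2
Median = 10
Freq: {2: 1, 8: 2, 12: 1, 17: 1, 16: 1}
Mode: [8]

Mean=21/2, Median=10, Mode=8


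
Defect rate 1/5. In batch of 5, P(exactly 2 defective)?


Binomial: P(X=2) = C(5,2)×p^2×(1-p)^3
= 10 × 1/25 × 64/125 = 128/625

P(X=2) = 128/625 ≈ 20.48%


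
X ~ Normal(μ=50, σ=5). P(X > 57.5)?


z = (57.5-50)/5 = 1.5
P(X > 57.5) = 1 - P(Z ≤ 1.5) = 1 - 0.9332 = 0.0668

P(X > 57.5) ≈ 0.0668


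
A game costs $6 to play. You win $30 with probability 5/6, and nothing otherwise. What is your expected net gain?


E[gain] = (30-6)×5/6 + (-6)×1/6
= 20 - 1 = 19

Expected net gain = $19 ≈ $19.00


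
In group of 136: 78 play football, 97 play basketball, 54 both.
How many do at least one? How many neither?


|A∪B| = 78+97-54 = 121
Neither = 136-121 = 15

At least one: 121; Neither: 15


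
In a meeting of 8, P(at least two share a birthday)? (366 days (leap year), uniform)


P(all different) = Π(366-i)/366 for i=0..7
= 0.925861
P(match) = 1 - 0.925861 = 0.074139

P ≈ 0.0741 ≈ 7.41%


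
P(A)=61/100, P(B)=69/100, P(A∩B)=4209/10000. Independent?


P(A)×P(B) = 4209/10000
P(A∩B) = 4209/10000
Equal ✓ → Independent

Yes, independent


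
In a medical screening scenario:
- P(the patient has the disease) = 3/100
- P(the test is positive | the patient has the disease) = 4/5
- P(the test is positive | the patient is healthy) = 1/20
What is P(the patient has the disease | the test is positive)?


Using Bayes' theorem:
P(A|B) = P(B|A)·P(A) / P(B)

P(the test is positive) = 4/5 × 3/100 + 1/20 × 97/100
= 3/125 + 97/2000 = 29/400

P(the patient has the disease|the test is positive) = (3/125) / (29/400) = 48/145

P(the patient has the disease|the test is positive) = 48/145 ≈ 33.10%


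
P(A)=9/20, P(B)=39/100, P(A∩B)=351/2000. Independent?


P(A)×P(B) = 351/2000
P(A∩B) = 351/2000
Equal ✓ → Independent

Yes, independent


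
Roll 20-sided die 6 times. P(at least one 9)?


P(no 9)^6 = (19/20)^6 = 47045881/64000000
P(≥1) = 1 - 47045881/64000000 = 16954119/64000000

P = 16954119/64000000 ≈ 26.49%


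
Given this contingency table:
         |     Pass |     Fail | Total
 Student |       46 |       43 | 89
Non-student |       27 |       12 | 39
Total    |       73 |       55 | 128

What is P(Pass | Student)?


P(Pass | Student) = 46/(46+43) = 46/89

P(Pass|Student) = 46/89 ≈ 51.69%


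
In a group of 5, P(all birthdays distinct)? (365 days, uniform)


P(all different) = Π(365-i)/365 for i=0..4
= (365/365)×(364/365)×...×(361/365)
= 0.972864

P ≈ 0.9729 ≈ 97.29%


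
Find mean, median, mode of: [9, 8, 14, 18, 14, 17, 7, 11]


Sorted: [7, 8, 9, 11, 14, 14, 17, 18]
Mean = 98/8 = 49/4
Median = 25/2
Freq: {9: 1, 8: 1, 14: 2, 18: 1, 17: 1, 7: 1, 11: 1}
Mode: [14]

Mean=49/4, Median=25/2, Mode=14


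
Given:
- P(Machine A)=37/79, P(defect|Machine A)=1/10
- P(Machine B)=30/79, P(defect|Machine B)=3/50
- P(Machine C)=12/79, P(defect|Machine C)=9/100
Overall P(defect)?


P(B) = Σ P(B|Aᵢ)×P(Aᵢ)
  1/10×37/79 = 37/790
  3/50×30/79 = 9/395
  9/100×12/79 = 27/1975
Sum = 329/3950

P(defect) = 329/3950 ≈ 8.33%


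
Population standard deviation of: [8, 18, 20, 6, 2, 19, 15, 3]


Mean = 91/8
  (8-91/8)²=729/64
  (18-91/8)²=2809/64
  (20-91/8)²=4761/64
  (6-91/8)²=1849/64
  (2-91/8)²=5625/64
  (19-91/8)²=3721/64
  (15-91/8)²=841/64
  (3-91/8)²=4489/64
Σ(x-μ)² = 3103/8
σ² = (3103/8)/8 = 3103/64

σ = √(3103/64) ≈ 6.9631


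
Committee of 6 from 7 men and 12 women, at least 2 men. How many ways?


Count by #men:
  2M,4W: C(7,2)×C(12,4)=10395
  3M,3W: C(7,3)×C(12,3)=7700
  4M,2W: C(7,4)×C(12,2)=2310
  5M,1W: C(7,5)×C(12,1)=252
  6M,0W: C(7,6)×C(12,0)=7
Total = 20664

20664


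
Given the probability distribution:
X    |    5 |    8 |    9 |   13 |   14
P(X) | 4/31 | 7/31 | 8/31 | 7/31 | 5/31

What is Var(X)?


E[X] = 309/31
E[X²] = 3359/31
Var(X) = E[X²] - (E[X])² = 3359/31 - 95481/961 = 8648/961

Var(X) = 8648/961 ≈ 8.9990


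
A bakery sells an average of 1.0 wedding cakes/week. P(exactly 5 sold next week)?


Poisson(λ=1.0): P(X=5) = e^(-λ)×λ^k/k!
= e^(-1.0) × 1.0^5 / 5!
≈ 0.3678794412 × 1 / 120 ≈ 0.003066

P(X=5) ≈ 0.003066 ≈ 0.31%


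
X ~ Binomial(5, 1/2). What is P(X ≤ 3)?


P(X ≤ 3) = Σ P(X=i) for i=0..3
P(X=0) = 1/32
P(X=1) = 5/32
P(X=2) = 5/16
P(X=3) = 5/16
Sum = 13/16

P(X ≤ 3) = 13/16 ≈ 81.25%


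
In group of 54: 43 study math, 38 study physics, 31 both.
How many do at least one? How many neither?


|A∪B| = 43+38-31 = 50
Neither = 54-50 = 4

At least one: 50; Neither: 4


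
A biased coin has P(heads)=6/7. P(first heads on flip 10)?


Geometric: P(X=10) = (1-p)^(k-1)×p = (1/7)^9×6/7 = 6/282475249

P(X=10) = 6/282475249 ≈ 0.00%


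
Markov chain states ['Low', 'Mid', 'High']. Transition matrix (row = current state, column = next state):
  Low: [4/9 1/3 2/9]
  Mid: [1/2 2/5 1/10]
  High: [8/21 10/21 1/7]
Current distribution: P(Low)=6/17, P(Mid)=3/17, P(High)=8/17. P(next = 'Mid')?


P(next=Mid) = Σᵢ P(now=i)×P(i→Mid)
= 6/17×1/3 + 3/17×2/5 + 8/17×10/21
= 2/17 + 6/85 + 80/357 = 736/1785

P = 736/1785 ≈ 0.4123


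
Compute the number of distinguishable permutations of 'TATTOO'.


Letters: 6, freq: {'T': 3, 'A': 1, 'O': 2}
6!/(3!×1!×2!) = 720/12 = 60

60


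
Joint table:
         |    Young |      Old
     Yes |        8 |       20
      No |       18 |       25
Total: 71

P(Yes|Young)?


P(Yes|Young) = 8/(8+18) = 8/26 = 4/13

P = 4/13 ≈ 30.77%


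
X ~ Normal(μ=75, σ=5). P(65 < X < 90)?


z₁=(65-75)/5=-2.0, z₂=(90-75)/5=3.0
P = Φ(3.0) - Φ(-2.0) = 0.998650 - 0.022750 = 0.975900 ≈ 0.9759

P(65 < X < 90) ≈ 0.9759


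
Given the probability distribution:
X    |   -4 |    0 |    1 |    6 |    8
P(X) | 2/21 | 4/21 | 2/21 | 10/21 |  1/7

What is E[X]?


E[X] = Σ x·P(X=x)
= (-4)×(2/21) + (0)×(4/21) + (1)×(2/21) + (6)×(10/21) + (8)×(1/7)
= 26/7

E[X] = 26/7


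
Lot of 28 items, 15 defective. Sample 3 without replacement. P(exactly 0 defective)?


Hypergeometric: C(15,0)×C(13,3)/C(28,3)
= 1×286/3276 = 11/126

P(X=0) = 11/126 ≈ 8.73%


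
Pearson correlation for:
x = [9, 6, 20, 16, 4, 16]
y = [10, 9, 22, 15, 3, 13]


n=6, Σx=71, Σy=72, Σxy=1044, Σx²=1045, Σy²=1068
r = (6×1044 - 71×72)/√((6×1045 - 71²)(6×1068 - 72²))
= 1152/√(1229×1224) = 1152/√1504296 ≈ 1152/1226.4975 ≈ 0.9393

r ≈ 0.9393


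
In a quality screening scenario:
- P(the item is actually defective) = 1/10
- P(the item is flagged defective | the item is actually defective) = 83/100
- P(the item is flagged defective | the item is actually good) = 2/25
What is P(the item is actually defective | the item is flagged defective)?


Using Bayes' theorem:
P(A|B) = P(B|A)·P(A) / P(B)

P(the item is flagged defective) = 83/100 × 1/10 + 2/25 × 9/10
= 83/1000 + 9/125 = 31/200

P(the item is actually defective|the item is flagged defective) = (83/1000) / (31/200) = 83/155

P(the item is actually defective|the item is flagged defective) = 83/155 ≈ 53.55%


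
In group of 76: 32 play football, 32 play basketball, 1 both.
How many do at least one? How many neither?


|A∪B| = 32+32-1 = 63
Neither = 76-63 = 13

At least one: 63; Neither: 13


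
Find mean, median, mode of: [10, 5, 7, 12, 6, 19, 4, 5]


Sorted: [4, 5, 5, 6, 7, 10, 12, 19]
Mean = 68/8 = 17/2
Median = 13/2
Freq: {10: 1, 5: 2, 7: 1, 12: 1, 6: 1, 19: 1, 4: 1}
Mode: [5]

Mean=17/2, Median=13/2, Mode=5


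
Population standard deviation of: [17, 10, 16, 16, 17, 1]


Mean = 77/6
  (17-77/6)²=625/36
  (10-77/6)²=289/36
  (16-77/6)²=361/36
  (16-77/6)²=361/36
  (17-77/6)²=625/36
  (1-77/6)²=5041/36
Σ(x-μ)² = 1217/6
σ² = (1217/6)/6 = 1217/36

σ = √(1217/36) ≈ 5.8143


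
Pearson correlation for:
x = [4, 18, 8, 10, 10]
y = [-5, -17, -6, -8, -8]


n=5, Σx=50, Σy=-44, Σxy=-534, Σx²=604, Σy²=478
r = (5×(-534) - 50×(-44))/√((5×604 - 50²)(5×478 - (-44)²))
= -470/√(520×454) = -470/√236080 ≈ -470/485.8806 ≈ -0.9673

r ≈ -0.9673


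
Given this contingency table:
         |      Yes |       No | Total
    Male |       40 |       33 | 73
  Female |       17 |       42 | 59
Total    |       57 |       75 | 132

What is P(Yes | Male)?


P(Yes | Male) = 40/(40+33) = 40/73

P(Yes|Male) = 40/73 ≈ 54.79%


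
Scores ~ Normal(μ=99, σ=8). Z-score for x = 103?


z = (x - μ)/σ = (103 - 99)/8 = 0.5

z = 0.5


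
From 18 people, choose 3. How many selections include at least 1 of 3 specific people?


Complement: C(18,3) - C(15,3) = 816 - 455 = 361

361


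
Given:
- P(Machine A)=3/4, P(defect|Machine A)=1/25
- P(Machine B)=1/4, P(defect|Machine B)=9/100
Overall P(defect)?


P(B) = Σ P(B|Aᵢ)×P(Aᵢ)
  1/25×3/4 = 3/100
  9/100×1/4 = 9/400
Sum = 21/400

P(defect) = 21/400 ≈ 5.25%


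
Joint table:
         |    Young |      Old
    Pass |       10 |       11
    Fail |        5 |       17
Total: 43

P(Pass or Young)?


P(Pass∨Young) = P(Pass) + P(Young) - P(Pass∧Young)
= (21 + 15 - 10)/43 = 26/43

P = 26/43 ≈ 60.47%


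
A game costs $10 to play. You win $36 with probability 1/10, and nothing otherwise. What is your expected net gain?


E[gain] = (36-10)×1/10 + (-10)×9/10
= 13/5 - 9 = -32/5

Expected net gain = $-32/5 ≈ $-6.40


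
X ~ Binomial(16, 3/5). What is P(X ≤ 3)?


P(X ≤ 3) = Σ P(X=i) for i=0..3
P(X=0) = 65536/152587890625
P(X=1) = 1572864/152587890625
P(X=2) = 3538944/30517578125
P(X=3) = 24772608/30517578125
Sum = 28639232/30517578125

P(X ≤ 3) = 28639232/30517578125 ≈ 0.09%


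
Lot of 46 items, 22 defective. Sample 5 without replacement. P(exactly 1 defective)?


Hypergeometric: C(22,1)×C(24,4)/C(46,5)
= 22×10626/1370754 = 22/129

P(X=1) = 22/129 ≈ 17.05%


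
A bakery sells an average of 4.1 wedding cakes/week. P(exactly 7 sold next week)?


Poisson(λ=4.1): P(X=7) = e^(-λ)×λ^k/k!
= e^(-4.1) × 4.1^7 / 7!
≈ 0.0165726754 × 19475.4273881 / 5040 ≈ 0.064040

P(X=7) ≈ 0.064040 ≈ 6.40%


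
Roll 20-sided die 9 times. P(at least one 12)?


P(no 12)^9 = (19/20)^9 = 322687697779/512000000000
P(≥1) = 1 - 322687697779/512000000000 = 189312302221/512000000000

P = 189312302221/512000000000 ≈ 36.98%


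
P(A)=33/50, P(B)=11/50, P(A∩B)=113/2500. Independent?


P(A)×P(B) = 363/2500
P(A∩B) = 113/2500
Not equal → NOT independent

No, not independent


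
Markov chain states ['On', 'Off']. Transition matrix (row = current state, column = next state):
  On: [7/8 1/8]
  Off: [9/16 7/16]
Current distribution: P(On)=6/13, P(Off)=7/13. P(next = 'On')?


P(next=On) = Σᵢ P(now=i)×P(i→On)
= 6/13×7/8 + 7/13×9/16
= 21/52 + 63/208 = 147/208

P = 147/208 ≈ 0.7067


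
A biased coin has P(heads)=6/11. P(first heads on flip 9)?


Geometric: P(X=9) = (1-p)^(k-1)×p = (5/11)^8×6/11 = 2343750/2357947691

P(X=9) = 2343750/2357947691 ≈ 0.10%


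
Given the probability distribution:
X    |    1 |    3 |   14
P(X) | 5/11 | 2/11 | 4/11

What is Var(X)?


E[X] = 67/11
E[X²] = 807/11
Var(X) = E[X²] - (E[X])² = 807/11 - 4489/121 = 4388/121

Var(X) = 4388/121 ≈ 36.2645


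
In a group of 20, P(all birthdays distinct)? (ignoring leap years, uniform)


P(all different) = Π(365-i)/365 for i=0..19
= (365/365)×(364/365)×...×(346/365)
= 0.588562

P ≈ 0.5886 ≈ 58.86%


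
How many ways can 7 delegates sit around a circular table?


Circular arrangements of 7 distinct objects: fix one position to break rotational symmetry.
(n-1)! = 6! = 720

720


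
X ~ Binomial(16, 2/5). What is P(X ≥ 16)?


P(X ≥ 16) = Σ P(X=i) for i=16..16
P(X=16) = 65536/152587890625
Sum = 65536/152587890625

P(X ≥ 16) = 65536/152587890625 ≈ 0.00%


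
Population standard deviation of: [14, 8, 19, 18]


Mean = 59/4
  (14-59/4)²=9/16
  (8-59/4)²=729/16
  (19-59/4)²=289/16
  (18-59/4)²=169/16
Σ(x-μ)² = 299/4
σ² = (299/4)/4 = 299/16

σ = √(299/16) ≈ 4.3229


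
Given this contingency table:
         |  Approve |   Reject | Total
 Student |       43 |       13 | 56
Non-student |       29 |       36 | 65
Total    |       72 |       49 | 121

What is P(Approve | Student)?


P(Approve | Student) = 43/(43+13) = 43/56

P(Approve|Student) = 43/56 ≈ 76.79%


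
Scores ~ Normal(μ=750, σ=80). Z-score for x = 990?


z = (x - μ)/σ = (990 - 750)/80 = 3.0

z = 3.0


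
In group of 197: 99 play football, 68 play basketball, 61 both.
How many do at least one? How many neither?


|A∪B| = 99+68-61 = 106
Neither = 197-106 = 91

At least one: 106; Neither: 91


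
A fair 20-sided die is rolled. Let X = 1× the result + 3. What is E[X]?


E[die] = (1+20)/2 = 21/2
E[X] = 1×21/2 + 3 = 27/2

E[X] = 27/2


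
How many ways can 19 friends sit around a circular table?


Circular arrangements of 19 distinct objects: fix one position to break rotational symmetry.
(n-1)! = 18! = 6402373705728000

6402373705728000


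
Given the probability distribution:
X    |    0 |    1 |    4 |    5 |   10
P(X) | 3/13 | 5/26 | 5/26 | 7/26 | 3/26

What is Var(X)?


E[X] = 45/13
E[X²] = 280/13
Var(X) = E[X²] - (E[X])² = 280/13 - 2025/169 = 1615/169

Var(X) = 1615/169 ≈ 9.5562


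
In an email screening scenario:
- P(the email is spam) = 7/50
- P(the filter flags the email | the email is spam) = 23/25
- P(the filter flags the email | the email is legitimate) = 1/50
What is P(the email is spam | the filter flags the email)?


Using Bayes' theorem:
P(A|B) = P(B|A)·P(A) / P(B)

P(the filter flags the email) = 23/25 × 7/50 + 1/50 × 43/50
= 161/1250 + 43/2500 = 73/500

P(the email is spam|the filter flags the email) = (161/1250) / (73/500) = 322/365

P(the email is spam|the filter flags the email) = 322/365 ≈ 88.22%


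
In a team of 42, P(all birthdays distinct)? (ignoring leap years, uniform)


P(all different) = Π(365-i)/365 for i=0..41
= (365/365)×(364/365)×...×(324/365)
= 0.085970

P ≈ 0.0860 ≈ 8.60%


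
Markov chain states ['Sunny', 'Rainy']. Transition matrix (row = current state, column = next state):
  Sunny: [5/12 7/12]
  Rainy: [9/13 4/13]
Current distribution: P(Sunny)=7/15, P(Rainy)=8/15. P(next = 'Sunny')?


P(next=Sunny) = Σᵢ P(now=i)×P(i→Sunny)
= 7/15×5/12 + 8/15×9/13
= 7/36 + 24/65 = 1319/2340

P = 1319/2340 ≈ 0.5637


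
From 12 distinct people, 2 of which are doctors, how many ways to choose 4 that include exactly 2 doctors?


Choose 2 of the 2 doctors and 2 of the other 10 people:
C(2,2)×C(10,2) = 1×45 = 45

45


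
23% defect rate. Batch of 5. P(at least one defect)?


P(all good) = (77/100)^5 = 2706784157/10000000000
P(≥1 defect) = 7293215843/10000000000

P = 7293215843/10000000000 ≈ 72.93%


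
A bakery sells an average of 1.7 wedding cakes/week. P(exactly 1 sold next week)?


Poisson(λ=1.7): P(X=1) = e^(-λ)×λ^k/k!
= e^(-1.7) × 1.7^1 / 1!
≈ 0.1826835241 × 1.7 / 1 ≈ 0.310562

P(X=1) ≈ 0.310562 ≈ 31.06%


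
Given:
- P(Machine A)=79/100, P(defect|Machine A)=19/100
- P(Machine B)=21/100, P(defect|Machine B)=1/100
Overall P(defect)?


P(B) = Σ P(B|Aᵢ)×P(Aᵢ)
  19/100×79/100 = 1501/10000
  1/100×21/100 = 21/10000
Sum = 761/5000

P(defect) = 761/5000 ≈ 15.22%


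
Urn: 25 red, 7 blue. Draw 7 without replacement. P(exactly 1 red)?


Hypergeometric: C(25,1)×C(7,6)/C(32,7)
= 25×7/3365856 = 175/3365856

P(X=1) = 175/3365856 ≈ 0.01%


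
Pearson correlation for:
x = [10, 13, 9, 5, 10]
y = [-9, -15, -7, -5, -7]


n=5, Σx=47, Σy=-43, Σxy=-443, Σx²=475, Σy²=429
r = (5×(-443) - 47×(-43))/√((5×475 - 47²)(5×429 - (-43)²))
= -194/√(166×296) = -194/√49136 ≈ -194/221.6664 ≈ -0.8752

r ≈ -0.8752


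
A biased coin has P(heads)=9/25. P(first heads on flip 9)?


Geometric: P(X=9) = (1-p)^(k-1)×p = (16/25)^8×9/25 = 38654705664/3814697265625

P(X=9) = 38654705664/3814697265625 ≈ 1.01%


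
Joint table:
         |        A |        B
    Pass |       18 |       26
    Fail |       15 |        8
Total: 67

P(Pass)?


P(Pass) = (18+26)/67 = 44/67

P(Pass) = 44/67 ≈ 65.67%


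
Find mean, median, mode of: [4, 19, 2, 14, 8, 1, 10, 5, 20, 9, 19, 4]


Sorted: [1, 2, 4, 4, 5, 8, 9, 10, 14, 19, 19, 20]
Mean = 115/12
Median = 17/2
Freq: {4: 2, 19: 2, 2: 1, 14: 1, 8: 1, 1: 1, 10: 1, 5: 1, 20: 1, 9: 1}
Mode: [4, 19]

Mean=115/12, Median=17/2, Mode=[4, 19]


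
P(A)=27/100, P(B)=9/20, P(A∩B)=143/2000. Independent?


P(A)×P(B) = 243/2000
P(A∩B) = 143/2000
Not equal → NOT independent

No, not independent


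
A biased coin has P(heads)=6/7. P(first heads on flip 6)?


Geometric: P(X=6) = (1-p)^(k-1)×p = (1/7)^5×6/7 = 6/117649

P(X=6) = 6/117649 ≈ 0.01%


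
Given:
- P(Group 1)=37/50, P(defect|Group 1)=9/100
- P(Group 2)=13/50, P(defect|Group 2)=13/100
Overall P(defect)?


P(B) = Σ P(B|Aᵢ)×P(Aᵢ)
  9/100×37/50 = 333/5000
  13/100×13/50 = 169/5000
Sum = 251/2500

P(defect) = 251/2500 ≈ 10.04%


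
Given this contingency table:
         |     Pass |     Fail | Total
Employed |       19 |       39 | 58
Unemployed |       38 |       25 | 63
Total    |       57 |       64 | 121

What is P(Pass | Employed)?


P(Pass | Employed) = 19/(19+39) = 19/58

P(Pass|Employed) = 19/58 ≈ 32.76%


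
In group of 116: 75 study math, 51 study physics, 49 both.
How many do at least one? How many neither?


|A∪B| = 75+51-49 = 77
Neither = 116-77 = 39

At least one: 77; Neither: 39


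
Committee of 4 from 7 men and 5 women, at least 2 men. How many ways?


Count by #men:
  2M,2W: C(7,2)×C(5,2)=210
  3M,1W: C(7,3)×C(5,1)=175
  4M,0W: C(7,4)×C(5,0)=35
Total = 420

420


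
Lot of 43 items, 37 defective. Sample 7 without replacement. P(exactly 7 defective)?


Hypergeometric: C(37,7)×C(6,0)/C(43,7)
= 10295472×1/32224114 = 139128/435461

P(X=7) = 139128/435461 ≈ 31.95%


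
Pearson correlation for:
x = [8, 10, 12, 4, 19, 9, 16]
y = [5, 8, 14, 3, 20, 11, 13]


n=7, Σx=78, Σy=74, Σxy=987, Σx²=1022, Σy²=984
r = (7×987 - 78×74)/√((7×1022 - 78²)(7×984 - 74²))
= 1137/√(1070×1412) = 1137/√1510840 ≈ 1137/1229.1623 ≈ 0.9250

r ≈ 0.9250


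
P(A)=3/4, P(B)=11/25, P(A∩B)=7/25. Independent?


P(A)×P(B) = 33/100
P(A∩B) = 7/25
Not equal → NOT independent

No, not independent


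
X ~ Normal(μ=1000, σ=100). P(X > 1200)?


z = (1200-1000)/100 = 2.0
P(X > 1200) = 1 - P(Z ≤ 2.0) = 1 - 0.9772 = 0.0228

P(X > 1200) ≈ 0.0228


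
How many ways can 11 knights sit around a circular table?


Circular arrangements of 11 distinct objects: fix one position to break rotational symmetry.
(n-1)! = 10! = 3628800

3628800


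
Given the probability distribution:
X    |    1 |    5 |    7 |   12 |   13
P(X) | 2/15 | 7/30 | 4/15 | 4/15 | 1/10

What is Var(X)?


E[X] = 23/3
E[X²] = 223/3
Var(X) = E[X²] - (E[X])² = 223/3 - 529/9 = 140/9

Var(X) = 140/9 ≈ 15.5556


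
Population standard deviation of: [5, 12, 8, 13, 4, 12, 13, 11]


Mean = 78/8 = 39/4
  (5-39/4)²=361/16
  (12-39/4)²=81/16
  (8-39/4)²=49/16
  (13-39/4)²=169/16
  (4-39/4)²=529/16
  (12-39/4)²=81/16
  (13-39/4)²=169/16
  (11-39/4)²=25/16
Σ(x-μ)² = 183/2
σ² = (183/2)/8 = 183/16

σ = √(183/16) ≈ 3.3819


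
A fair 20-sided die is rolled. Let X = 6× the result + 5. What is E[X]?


E[die] = (1+20)/2 = 21/2
E[X] = 6×21/2 + 5 = 68

E[X] = 68


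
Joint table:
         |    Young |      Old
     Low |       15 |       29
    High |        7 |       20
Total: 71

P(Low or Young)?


P(Low∨Young) = P(Low) + P(Young) - P(Low∧Young)
= (44 + 22 - 15)/71 = 51/71

P = 51/71 ≈ 71.83%


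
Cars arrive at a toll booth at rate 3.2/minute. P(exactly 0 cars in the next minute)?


Poisson(λ=3.2): P(X=0) = e^(-λ)×λ^k/k!
= e^(-3.2) × 3.2^0 / 0!
≈ 0.04076220398 × 1 / 1 ≈ 0.040762

P(X=0) ≈ 0.040762 ≈ 4.08%


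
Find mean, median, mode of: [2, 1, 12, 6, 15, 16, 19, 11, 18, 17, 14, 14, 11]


Sorted: [1, 2, 6, 11, 11, 12, 14, 14, 15, 16, 17, 18, 19]
Mean = 156/13 = 12
Median = 14
Freq: {2: 1, 1: 1, 12: 1, 6: 1, 15: 1, 16: 1, 19: 1, 11: 2, 18: 1, 17: 1, 14: 2}
Mode: [11, 14]

Mean=12, Median=14, Mode=[11, 14]


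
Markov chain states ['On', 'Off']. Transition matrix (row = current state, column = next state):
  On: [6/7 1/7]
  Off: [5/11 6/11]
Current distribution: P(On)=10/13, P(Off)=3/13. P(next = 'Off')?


P(next=Off) = Σᵢ P(now=i)×P(i→Off)
= 10/13×1/7 + 3/13×6/11
= 10/91 + 18/143 = 236/1001

P = 236/1001 ≈ 0.2358


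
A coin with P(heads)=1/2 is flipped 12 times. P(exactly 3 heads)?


Binomial: P(X=3) = C(12,3)×p^3×(1-p)^9
= 220 × 1/8 × 1/512 = 55/1024

P(X=3) = 55/1024 ≈ 5.37%


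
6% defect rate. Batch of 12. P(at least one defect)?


P(all good) = (47/50)^12 = 116191483108948578241/244140625000000000000
P(≥1 defect) = 127949141891051421759/244140625000000000000

P = 127949141891051421759/244140625000000000000 ≈ 52.41%


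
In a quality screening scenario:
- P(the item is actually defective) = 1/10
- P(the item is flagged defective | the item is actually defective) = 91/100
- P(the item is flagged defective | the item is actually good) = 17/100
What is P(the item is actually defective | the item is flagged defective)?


Using Bayes' theorem:
P(A|B) = P(B|A)·P(A) / P(B)

P(the item is flagged defective) = 91/100 × 1/10 + 17/100 × 9/10
= 91/1000 + 153/1000 = 61/250

P(the item is actually defective|the item is flagged defective) = (91/1000) / (61/250) = 91/244

P(the item is actually defective|the item is flagged defective) = 91/244 ≈ 37.30%


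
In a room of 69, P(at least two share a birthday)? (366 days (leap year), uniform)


P(all different) = Π(366-i)/366 for i=0..68
= 0.001057
P(match) = 1 - 0.001057 = 0.998943

P ≈ 0.9989 ≈ 99.89%


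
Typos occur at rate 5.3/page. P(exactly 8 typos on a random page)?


Poisson(λ=5.3): P(X=8) = e^(-λ)×λ^k/k!
= e^(-5.3) × 5.3^8 / 8!
≈ 0.004991593907 × 622596.904114 / 40320 ≈ 0.077077

P(X=8) ≈ 0.077077 ≈ 7.71%
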